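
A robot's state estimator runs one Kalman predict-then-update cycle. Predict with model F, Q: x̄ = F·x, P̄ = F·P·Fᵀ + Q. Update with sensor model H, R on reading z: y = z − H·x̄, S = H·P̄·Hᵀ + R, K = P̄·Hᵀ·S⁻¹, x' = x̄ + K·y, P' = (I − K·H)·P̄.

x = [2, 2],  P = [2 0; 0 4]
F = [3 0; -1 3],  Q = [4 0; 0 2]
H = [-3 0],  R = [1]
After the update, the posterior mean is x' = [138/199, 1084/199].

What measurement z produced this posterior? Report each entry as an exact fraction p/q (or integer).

x̄ = F·x = [6, 4]
P̄ = F·P·Fᵀ + Q = [22 -6; -6 40]
S = H·P̄·Hᵀ + R = [199]
K = P̄·Hᵀ·S⁻¹ = [-66/199; 18/199]
x' − x̄ = [-1056/199, 288/199] = K·y
y = (KᵀK)⁻¹·Kᵀ·(x' − x̄) = [16]
z = y + H·x̄ = [16] + [-18] = [-2]

z = [-2]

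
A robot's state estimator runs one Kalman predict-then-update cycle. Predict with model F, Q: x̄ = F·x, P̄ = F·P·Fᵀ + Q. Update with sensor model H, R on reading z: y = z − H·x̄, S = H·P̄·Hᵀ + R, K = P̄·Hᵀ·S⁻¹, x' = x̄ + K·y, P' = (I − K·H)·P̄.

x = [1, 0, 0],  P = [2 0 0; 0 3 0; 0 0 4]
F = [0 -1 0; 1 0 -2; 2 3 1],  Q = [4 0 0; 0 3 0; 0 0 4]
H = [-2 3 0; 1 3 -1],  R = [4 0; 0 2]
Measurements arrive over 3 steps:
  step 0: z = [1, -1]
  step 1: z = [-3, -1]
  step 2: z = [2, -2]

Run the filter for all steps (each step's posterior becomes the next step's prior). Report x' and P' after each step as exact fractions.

step 0: x̄ = F·x = [0, 1, 2]
step 0: P̄ = F·P·Fᵀ + Q = [7 0 -9; 0 21 -4; -9 -4 43]
step 0: y = z − H·x̄ = [-2, -2]
step 0: S = H·P̄·Hᵀ + R = [221 169; 169 283]
step 0: K = P̄·Hᵀ·S⁻¹ = [-3333/16991 227/1307; 3253/16991 160/1307; 6257/16991 -583/1307]
step 0: x' = x̄ + K·y = [764/16991, 6325/16991, 36626/16991]
step 0: P' = (I − K·H)·P̄ = [25059/16991 12262/16991 55943/16991; 12262/16991 12512/16991 45638/16991; 55943/16991 45638/16991 208015/16991]
step 1: x̄ = F·x = [-6325/16991, -5576/1307, 57129/16991]
step 1: P̄ = F·P·Fᵀ + Q = [80476/16991 6078/1307 -107698/16991; 6078/1307 52640/1307 -59291/1307; -107698/16991 -59291/1307 1133567/16991]
step 1: y = z − H·x̄ = [153841/16991, 263927/16991]
step 1: S = H·P̄·Hᵀ + R = [5600580/16991 7857839/16991; 7857839/16991 12721083/16991]
step 1: K = P̄·Hᵀ·S⁻¹ = [-139681694/559108309 104970470/559108309; 76286863/559108309 80457432/559108309; 73463217/559108309 -201564383/559108309]
step 1: x' = x̄ + K·y = [157695821/559108309, -444806495/559108309, -585917813/559108309]
step 1: P' = (I − K·H)·P̄ = [646698664/559108309 244890184/559108309 1171428276/559108309; 244890184/559108309 264975940/559108309 878903140/559108309; 1171428276/559108309 878903140/559108309 4211266462/559108309]
step 2: x̄ = F·x = [444806495/559108309, 1329531447/559108309, -1604945656/559108309]
step 2: P̄ = F·P·Fᵀ + Q = [2501409176/559108309 1512916096/559108309 -2163611328/559108309; 1512916096/559108309 14483376335/559108309 -15182168712/559108309; -2163611328/559108309 -15182168712/559108309 24317091966/559108309]
step 2: y = z − H·x̄ = [-1980764733/559108309, -7156563110/559108309]
step 2: S = H·P̄·Hᵀ + R = [124437463803/559108309 162028103855/559108309; 162028103855/559108309 262784836279/559108309]
step 2: K = P̄·Hᵀ·S⁻¹ = [-721335989606/2882792121767 545728805486/2882792121767; 392445102092/2882792121767 417828571609/2882792121767; 749970529485/5765584243534 -2042717739105/5765584243534]
step 2: x' = x̄ + K·y = [-2136367980633/2882792121767, 116622880147/2882792121767, 6939395805449/5765584243534]
step 2: P' = (I − K·H)·P̄ = [3315154592344/2882792121767 1248321742088/2882792121767 5968662207636/2882792121767; 1248321742088/2882792121767 1355474630848/2882792121767 4479088491414/2882792121767; 5968662207636/2882792121767 4479088491414/2882792121767 21448645420983/2882792121767]

step 0: x' = [764/16991, 6325/16991, 36626/16991], P' = [25059/16991 12262/16991 55943/16991; 12262/16991 12512/16991 45638/16991; 55943/16991 45638/16991 208015/16991]
step 1: x' = [157695821/559108309, -444806495/559108309, -585917813/559108309], P' = [646698664/559108309 244890184/559108309 1171428276/559108309; 244890184/559108309 264975940/559108309 878903140/559108309; 1171428276/559108309 878903140/559108309 4211266462/559108309]
step 2: x' = [-2136367980633/2882792121767, 116622880147/2882792121767, 6939395805449/5765584243534], P' = [3315154592344/2882792121767 1248321742088/2882792121767 5968662207636/2882792121767; 1248321742088/2882792121767 1355474630848/2882792121767 4479088491414/2882792121767; 5968662207636/2882792121767 4479088491414/2882792121767 21448645420983/2882792121767]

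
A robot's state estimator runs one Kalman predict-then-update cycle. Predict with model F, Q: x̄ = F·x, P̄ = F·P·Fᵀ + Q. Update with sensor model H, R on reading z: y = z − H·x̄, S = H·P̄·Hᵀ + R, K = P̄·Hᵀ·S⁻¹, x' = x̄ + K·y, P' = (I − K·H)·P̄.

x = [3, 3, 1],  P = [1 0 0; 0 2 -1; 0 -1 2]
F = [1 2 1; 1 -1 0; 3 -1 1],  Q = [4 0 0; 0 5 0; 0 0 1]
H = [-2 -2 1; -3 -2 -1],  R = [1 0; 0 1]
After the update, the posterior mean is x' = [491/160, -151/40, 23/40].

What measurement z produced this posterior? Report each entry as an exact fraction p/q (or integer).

x̄ = F·x = [10, 0, 7]
P̄ = F·P·Fᵀ + Q = [11 -2 0; -2 8 6; 0 6 16]
S = H·P̄·Hᵀ + R = [53 62; 62 148]
K = P̄·Hᵀ·S⁻¹ = [-433/2000 -421/4000; 13/500 -119/1000; 291/500 -433/1000]
x' − x̄ = [-1109/160, -151/40, -257/40] = K·y
y = (KᵀK)⁻¹·Kᵀ·(x' − x̄) = [15, 35]
z = y + H·x̄ = [15, 35] + [-13, -37] = [2, -2]

z = [2, -2]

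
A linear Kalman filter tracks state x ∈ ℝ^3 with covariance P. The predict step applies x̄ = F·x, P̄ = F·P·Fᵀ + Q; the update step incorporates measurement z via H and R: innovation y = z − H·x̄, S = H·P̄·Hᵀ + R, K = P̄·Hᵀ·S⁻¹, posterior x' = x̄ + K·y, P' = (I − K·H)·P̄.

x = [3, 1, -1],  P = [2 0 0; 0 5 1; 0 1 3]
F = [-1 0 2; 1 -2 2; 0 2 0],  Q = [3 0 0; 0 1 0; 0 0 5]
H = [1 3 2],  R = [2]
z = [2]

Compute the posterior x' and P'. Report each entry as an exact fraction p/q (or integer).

x̄ = F·x = [-5, -1, 2]
P̄ = F·P·Fᵀ + Q = [17 6 4; 6 27 -16; 4 -16 25]
y = z − H·x̄ = [6]
S = H·P̄·Hᵀ + R = [222]
K = P̄·Hᵀ·S⁻¹ = [43/222; 55/222; 1/37]
x' = x̄ + K·y = [-142/37, 18/37, 80/37]
P' = (I − K·H)·P̄ = [1925/222 -1033/222 105/37; -1033/222 2969/222 -647/37; 105/37 -647/37 919/37]

x' = [-142/37, 18/37, 80/37]
P' = [1925/222 -1033/222 105/37; -1033/222 2969/222 -647/37; 105/37 -647/37 919/37]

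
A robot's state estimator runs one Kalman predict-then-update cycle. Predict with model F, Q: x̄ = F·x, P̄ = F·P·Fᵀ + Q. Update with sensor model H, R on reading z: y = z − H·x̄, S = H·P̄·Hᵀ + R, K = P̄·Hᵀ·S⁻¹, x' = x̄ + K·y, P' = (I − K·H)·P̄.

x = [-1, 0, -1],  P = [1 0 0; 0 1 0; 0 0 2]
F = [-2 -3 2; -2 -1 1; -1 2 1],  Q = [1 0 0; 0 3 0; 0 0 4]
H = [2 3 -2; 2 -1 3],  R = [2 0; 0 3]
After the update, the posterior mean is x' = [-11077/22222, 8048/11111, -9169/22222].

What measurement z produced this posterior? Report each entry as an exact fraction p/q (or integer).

z = [2, -3]

x̄ = F·x = [0, 1, 0]
P̄ = F·P·Fᵀ + Q = [22 11 0; 11 10 2; 0 2 11]
S = H·P̄·Hᵀ + R = [332 58; 58 144]
K = P̄·Hᵀ·S⁻¹ = [4587/22222 3245/22222; 1467/11111 798/11111; -2051/22222 2805/11111]
x' − x̄ = [-11077/22222, -3063/11111, -9169/22222] = K·y
y = (KᵀK)⁻¹·Kᵀ·(x' − x̄) = [-1, -2]
z = y + H·x̄ = [-1, -2] + [3, -1] = [2, -3]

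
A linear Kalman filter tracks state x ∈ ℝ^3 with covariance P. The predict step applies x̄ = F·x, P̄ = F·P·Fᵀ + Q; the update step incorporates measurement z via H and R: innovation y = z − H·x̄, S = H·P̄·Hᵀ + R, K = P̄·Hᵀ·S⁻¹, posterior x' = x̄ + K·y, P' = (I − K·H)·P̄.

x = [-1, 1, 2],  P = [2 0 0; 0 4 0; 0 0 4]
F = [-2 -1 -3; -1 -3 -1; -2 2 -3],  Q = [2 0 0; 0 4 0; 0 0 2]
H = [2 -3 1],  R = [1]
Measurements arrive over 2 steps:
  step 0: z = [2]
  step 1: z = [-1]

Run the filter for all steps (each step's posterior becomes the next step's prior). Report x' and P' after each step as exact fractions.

step 0: x' = [-197/41, -2312/533, -750/533], P' = [1842/41 1508/41 844/41; 1508/41 16418/533 9956/533; 844/41 9956/533 8082/533]
step 1: x' = [264196/122503, 214477/122503, -15556/122503], P' = [73445414/122503 60752640/122503 35237890/122503; 60752640/122503 50319566/122503 29312418/122503; 35237890/122503 29312418/122503 17418848/122503]

step 0: x̄ = F·x = [-5, -4, -2]
step 0: P̄ = F·P·Fᵀ + Q = [50 28 36; 28 46 -8; 36 -8 62]
step 0: y = z − H·x̄ = [2]
step 0: S = H·P̄·Hᵀ + R = [533]
step 0: K = P̄·Hᵀ·S⁻¹ = [4/41; -90/533; 158/533]
step 0: x' = x̄ + K·y = [-197/41, -2312/533, -750/533]
step 0: P' = (I − K·H)·P̄ = [1842/41 1508/41 844/41; 1508/41 16418/533 9956/533; 844/41 9956/533 8082/533]
step 1: x̄ = F·x = [9684/533, 10247/533, 2748/533]
step 1: P̄ = F·P·Fᵀ + Q = [455822/533 413040/533 198274/533; 413040/533 381226/533 176598/533; 198274/533 176598/533 90620/533]
step 1: y = z − H·x̄ = [8092/533]
step 1: S = H·P̄·Hᵀ + R = [122503/533]
step 1: K = P̄·Hᵀ·S⁻¹ = [-129202/122503; -141000/122503; -42626/122503]
step 1: x' = x̄ + K·y = [264196/122503, 214477/122503, -15556/122503]
step 1: P' = (I − K·H)·P̄ = [73445414/122503 60752640/122503 35237890/122503; 60752640/122503 50319566/122503 29312418/122503; 35237890/122503 29312418/122503 17418848/122503]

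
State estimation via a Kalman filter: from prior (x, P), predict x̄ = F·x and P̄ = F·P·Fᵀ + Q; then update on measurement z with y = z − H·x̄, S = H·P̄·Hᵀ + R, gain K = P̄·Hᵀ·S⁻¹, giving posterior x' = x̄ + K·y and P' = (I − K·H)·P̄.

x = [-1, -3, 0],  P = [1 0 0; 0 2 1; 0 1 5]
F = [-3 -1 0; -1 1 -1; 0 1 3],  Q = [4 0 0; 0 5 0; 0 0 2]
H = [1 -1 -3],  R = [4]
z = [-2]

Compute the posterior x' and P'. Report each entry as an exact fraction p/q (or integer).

x̄ = F·x = [6, -2, -3]
P̄ = F·P·Fᵀ + Q = [15 2 -5; 2 11 -11; -5 -11 55]
y = z − H·x̄ = [-19]
S = H·P̄·Hᵀ + R = [485]
K = P̄·Hᵀ·S⁻¹ = [28/485; 24/485; -159/485]
x' = x̄ + K·y = [2378/485, -1426/485, 1566/485]
P' = (I − K·H)·P̄ = [6491/485 298/485 2027/485; 298/485 4759/485 -1519/485; 2027/485 -1519/485 1394/485]

x' = [2378/485, -1426/485, 1566/485]
P' = [6491/485 298/485 2027/485; 298/485 4759/485 -1519/485; 2027/485 -1519/485 1394/485]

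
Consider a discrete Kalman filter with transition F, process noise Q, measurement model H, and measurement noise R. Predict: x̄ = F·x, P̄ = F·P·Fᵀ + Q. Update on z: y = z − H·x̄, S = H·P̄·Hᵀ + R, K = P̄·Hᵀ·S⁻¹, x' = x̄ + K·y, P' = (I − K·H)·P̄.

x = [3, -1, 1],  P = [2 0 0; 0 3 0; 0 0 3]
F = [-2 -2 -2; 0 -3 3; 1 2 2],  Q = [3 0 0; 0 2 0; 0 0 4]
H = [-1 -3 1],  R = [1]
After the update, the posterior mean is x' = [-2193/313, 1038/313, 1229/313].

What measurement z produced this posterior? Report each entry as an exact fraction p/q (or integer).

x̄ = F·x = [-6, 6, 3]
P̄ = F·P·Fᵀ + Q = [35 0 -28; 0 56 0; -28 0 30]
S = H·P̄·Hᵀ + R = [626]
K = P̄·Hᵀ·S⁻¹ = [-63/626; -84/313; 29/313]
x' − x̄ = [-315/313, -840/313, 290/313] = K·y
y = (KᵀK)⁻¹·Kᵀ·(x' − x̄) = [10]
z = y + H·x̄ = [10] + [-9] = [1]

z = [1]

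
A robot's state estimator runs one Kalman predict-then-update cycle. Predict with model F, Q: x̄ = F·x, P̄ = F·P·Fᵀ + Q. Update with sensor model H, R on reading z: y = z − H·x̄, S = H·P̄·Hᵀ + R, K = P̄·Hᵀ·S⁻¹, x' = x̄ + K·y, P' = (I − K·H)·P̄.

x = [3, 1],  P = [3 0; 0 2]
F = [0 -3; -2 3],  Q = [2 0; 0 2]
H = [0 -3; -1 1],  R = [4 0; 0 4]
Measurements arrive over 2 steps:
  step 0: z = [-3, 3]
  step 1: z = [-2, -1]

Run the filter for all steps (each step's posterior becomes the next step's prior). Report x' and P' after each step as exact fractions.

step 0: x' = [-3324/1091, 873/1091], P' = [3240/1091 244/1091; 244/1091 444/1091]
step 1: x' = [177565/371017, 273452/371017], P' = [883872/371017 75788/371017; 75788/371017 150756/371017]

step 0: x̄ = F·x = [-3, -3]
step 0: P̄ = F·P·Fᵀ + Q = [20 -18; -18 32]
step 0: y = z − H·x̄ = [-12, 3]
step 0: S = H·P̄·Hᵀ + R = [292 -150; -150 92]
step 0: K = P̄·Hᵀ·S⁻¹ = [-183/1091 -749/1091; -333/1091 50/1091]
step 0: x' = x̄ + K·y = [-3324/1091, 873/1091]
step 0: P' = (I − K·H)·P̄ = [3240/1091 244/1091; 244/1091 444/1091]
step 1: x̄ = F·x = [-2619/1091, 9267/1091]
step 1: P̄ = F·P·Fᵀ + Q = [6178/1091 -2532/1091; -2532/1091 16210/1091]
step 1: y = z − H·x̄ = [25619/1091, -12977/1091]
step 1: S = H·P̄·Hᵀ + R = [150254/1091 -56226/1091; -56226/1091 31816/1091]
step 1: K = P̄·Hᵀ·S⁻¹ = [-56841/371017 -202021/371017; -113067/371017 18742/371017]
step 1: x' = x̄ + K·y = [177565/371017, 273452/371017]
step 1: P' = (I − K·H)·P̄ = [883872/371017 75788/371017; 75788/371017 150756/371017]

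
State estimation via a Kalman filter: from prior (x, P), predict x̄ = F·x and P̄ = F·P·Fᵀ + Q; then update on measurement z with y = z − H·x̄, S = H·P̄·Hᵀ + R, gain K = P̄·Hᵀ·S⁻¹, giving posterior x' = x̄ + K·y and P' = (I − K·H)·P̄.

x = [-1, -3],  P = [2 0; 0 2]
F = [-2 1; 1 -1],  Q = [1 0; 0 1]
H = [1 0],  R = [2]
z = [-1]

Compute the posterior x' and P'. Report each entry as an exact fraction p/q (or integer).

x' = [-1, 2]
P' = [22/13 -12/13; -12/13 29/13]

x̄ = F·x = [-1, 2]
P̄ = F·P·Fᵀ + Q = [11 -6; -6 5]
y = z − H·x̄ = [0]
S = H·P̄·Hᵀ + R = [13]
K = P̄·Hᵀ·S⁻¹ = [11/13; -6/13]
x' = x̄ + K·y = [-1, 2]
P' = (I − K·H)·P̄ = [22/13 -12/13; -12/13 29/13]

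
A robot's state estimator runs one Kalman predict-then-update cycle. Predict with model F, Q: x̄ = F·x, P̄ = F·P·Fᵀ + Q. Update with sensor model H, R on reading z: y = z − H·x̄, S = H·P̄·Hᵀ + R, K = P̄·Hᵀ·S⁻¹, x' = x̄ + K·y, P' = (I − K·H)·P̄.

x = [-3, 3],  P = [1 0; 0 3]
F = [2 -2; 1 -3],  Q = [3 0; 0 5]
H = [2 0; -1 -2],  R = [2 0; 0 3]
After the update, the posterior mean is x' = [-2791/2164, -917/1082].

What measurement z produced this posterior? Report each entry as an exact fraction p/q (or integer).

z = [-2, 3]

x̄ = F·x = [-12, -12]
P̄ = F·P·Fᵀ + Q = [19 20; 20 33]
S = H·P̄·Hᵀ + R = [78 -118; -118 234]
K = P̄·Hᵀ·S⁻¹ = [965/2164 -59/2164; -197/1082 -497/1082]
x' − x̄ = [23177/2164, 12067/1082] = K·y
y = (KᵀK)⁻¹·Kᵀ·(x' − x̄) = [22, -33]
z = y + H·x̄ = [22, -33] + [-24, 36] = [-2, 3]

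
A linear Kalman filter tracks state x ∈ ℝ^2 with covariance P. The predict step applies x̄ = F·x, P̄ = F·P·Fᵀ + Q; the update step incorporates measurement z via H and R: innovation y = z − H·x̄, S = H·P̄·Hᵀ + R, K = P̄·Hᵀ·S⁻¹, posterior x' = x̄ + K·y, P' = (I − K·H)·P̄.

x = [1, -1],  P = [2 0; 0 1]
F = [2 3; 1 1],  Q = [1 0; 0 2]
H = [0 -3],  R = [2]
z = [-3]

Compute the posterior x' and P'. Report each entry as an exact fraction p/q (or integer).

x' = [16/47, 45/47]
P' = [405/47 14/47; 14/47 10/47]

x̄ = F·x = [-1, 0]
P̄ = F·P·Fᵀ + Q = [18 7; 7 5]
y = z − H·x̄ = [-3]
S = H·P̄·Hᵀ + R = [47]
K = P̄·Hᵀ·S⁻¹ = [-21/47; -15/47]
x' = x̄ + K·y = [16/47, 45/47]
P' = (I − K·H)·P̄ = [405/47 14/47; 14/47 10/47]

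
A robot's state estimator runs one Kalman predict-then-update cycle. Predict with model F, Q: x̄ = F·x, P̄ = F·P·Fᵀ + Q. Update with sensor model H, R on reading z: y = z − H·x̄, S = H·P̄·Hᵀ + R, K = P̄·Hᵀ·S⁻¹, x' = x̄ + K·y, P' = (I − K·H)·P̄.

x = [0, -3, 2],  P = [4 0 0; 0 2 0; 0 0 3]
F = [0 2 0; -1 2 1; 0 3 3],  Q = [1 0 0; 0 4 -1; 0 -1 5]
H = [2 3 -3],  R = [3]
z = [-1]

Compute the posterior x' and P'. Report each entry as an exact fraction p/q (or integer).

x̄ = F·x = [-6, -4, -3]
P̄ = F·P·Fᵀ + Q = [9 8 12; 8 19 20; 12 20 50]
y = z − H·x̄ = [14]
S = H·P̄·Hᵀ + R = [252]
K = P̄·Hᵀ·S⁻¹ = [1/42; 13/252; -11/42]
x' = x̄ + K·y = [-17/3, -59/18, -20/3]
P' = (I − K·H)·P̄ = [62/7 323/42 95/7; 323/42 4619/252 983/42; 95/7 983/42 229/7]

x' = [-17/3, -59/18, -20/3]
P' = [62/7 323/42 95/7; 323/42 4619/252 983/42; 95/7 983/42 229/7]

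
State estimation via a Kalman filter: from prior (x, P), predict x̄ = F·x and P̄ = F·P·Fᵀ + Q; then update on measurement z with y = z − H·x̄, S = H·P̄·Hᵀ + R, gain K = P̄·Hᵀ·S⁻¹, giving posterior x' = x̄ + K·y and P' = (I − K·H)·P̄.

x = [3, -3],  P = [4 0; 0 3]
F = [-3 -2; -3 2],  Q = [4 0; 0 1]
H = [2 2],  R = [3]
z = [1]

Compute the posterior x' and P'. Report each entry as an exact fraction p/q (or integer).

x' = [3827/599, -3583/599]
P' = [8044/599 -7816/599; -7816/599 8035/599]

x̄ = F·x = [-3, -15]
P̄ = F·P·Fᵀ + Q = [52 24; 24 49]
y = z − H·x̄ = [37]
S = H·P̄·Hᵀ + R = [599]
K = P̄·Hᵀ·S⁻¹ = [152/599; 146/599]
x' = x̄ + K·y = [3827/599, -3583/599]
P' = (I − K·H)·P̄ = [8044/599 -7816/599; -7816/599 8035/599]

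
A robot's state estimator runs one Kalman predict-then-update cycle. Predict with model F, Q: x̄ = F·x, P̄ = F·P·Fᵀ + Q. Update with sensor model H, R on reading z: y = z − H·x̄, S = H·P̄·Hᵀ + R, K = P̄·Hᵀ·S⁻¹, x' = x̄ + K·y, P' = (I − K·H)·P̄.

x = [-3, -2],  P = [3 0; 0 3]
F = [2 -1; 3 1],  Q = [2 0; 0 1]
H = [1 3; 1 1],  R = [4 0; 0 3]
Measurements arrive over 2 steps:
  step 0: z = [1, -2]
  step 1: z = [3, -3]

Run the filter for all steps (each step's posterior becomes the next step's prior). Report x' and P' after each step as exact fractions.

step 0: x' = [-712/1345, 107/1345], P' = [4783/1345 -1873/1345; -1873/1345 1243/1345]
step 1: x' = [-2754159/2626718, 1952007/2626718], P' = [4767475/2626718 -1493557/2626718; -1493557/2626718 1406491/2626718]

step 0: x̄ = F·x = [-4, -11]
step 0: P̄ = F·P·Fᵀ + Q = [17 15; 15 31]
step 0: y = z − H·x̄ = [38, 13]
step 0: S = H·P̄·Hᵀ + R = [390 170; 170 81]
step 0: K = P̄·Hᵀ·S⁻¹ = [-209/1345 194/269; 464/1345 -42/269]
step 0: x' = x̄ + K·y = [-712/1345, 107/1345]
step 0: P' = (I − K·H)·P̄ = [4783/1345 -1873/1345; -1873/1345 1243/1345]
step 1: x̄ = F·x = [-1531/1345, -2029/1345]
step 1: P̄ = F·P·Fᵀ + Q = [30557/1345 29328/1345; 29328/1345 34397/1345]
step 1: y = z − H·x̄ = [11653/1345, -95/269]
step 1: S = H·P̄·Hᵀ + R = [521478/1345 50212/269; 50212/269 25529/269]
step 1: K = P̄·Hᵀ·S⁻¹ = [71701/2626718 545653/1313359; 681479/2626718 -14511/1313359]
step 1: x' = x̄ + K·y = [-2754159/2626718, 1952007/2626718]
step 1: P' = (I − K·H)·P̄ = [4767475/2626718 -1493557/2626718; -1493557/2626718 1406491/2626718]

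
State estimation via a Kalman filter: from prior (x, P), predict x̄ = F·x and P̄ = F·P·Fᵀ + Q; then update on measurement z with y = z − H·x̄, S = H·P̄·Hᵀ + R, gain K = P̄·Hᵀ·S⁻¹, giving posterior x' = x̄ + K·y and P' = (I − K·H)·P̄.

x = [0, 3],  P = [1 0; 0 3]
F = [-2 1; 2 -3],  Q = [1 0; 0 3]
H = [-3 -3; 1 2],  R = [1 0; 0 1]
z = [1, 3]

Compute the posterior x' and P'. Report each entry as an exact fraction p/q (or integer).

x' = [-1089/388, 503/194]
P' = [449/388 -191/194; -191/194 266/291]

x̄ = F·x = [3, -9]
P̄ = F·P·Fᵀ + Q = [8 -13; -13 34]
y = z − H·x̄ = [-17, 18]
S = H·P̄·Hᵀ + R = [145 -111; -111 93]
K = P̄·Hᵀ·S⁻¹ = [-201/388 -315/388; 41/194 491/582]
x' = x̄ + K·y = [-1089/388, 503/194]
P' = (I − K·H)·P̄ = [449/388 -191/194; -191/194 266/291]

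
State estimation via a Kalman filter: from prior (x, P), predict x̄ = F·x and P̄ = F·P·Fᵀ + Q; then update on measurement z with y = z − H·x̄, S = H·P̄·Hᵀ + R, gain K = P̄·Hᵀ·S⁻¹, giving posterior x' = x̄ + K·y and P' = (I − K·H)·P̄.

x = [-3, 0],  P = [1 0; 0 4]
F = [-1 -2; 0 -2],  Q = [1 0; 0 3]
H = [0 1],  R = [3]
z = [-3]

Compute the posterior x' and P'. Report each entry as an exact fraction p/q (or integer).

x̄ = F·x = [3, 0]
P̄ = F·P·Fᵀ + Q = [18 16; 16 19]
y = z − H·x̄ = [-3]
S = H·P̄·Hᵀ + R = [22]
K = P̄·Hᵀ·S⁻¹ = [8/11; 19/22]
x' = x̄ + K·y = [9/11, -57/22]
P' = (I − K·H)·P̄ = [70/11 24/11; 24/11 57/22]

x' = [9/11, -57/22]
P' = [70/11 24/11; 24/11 57/22]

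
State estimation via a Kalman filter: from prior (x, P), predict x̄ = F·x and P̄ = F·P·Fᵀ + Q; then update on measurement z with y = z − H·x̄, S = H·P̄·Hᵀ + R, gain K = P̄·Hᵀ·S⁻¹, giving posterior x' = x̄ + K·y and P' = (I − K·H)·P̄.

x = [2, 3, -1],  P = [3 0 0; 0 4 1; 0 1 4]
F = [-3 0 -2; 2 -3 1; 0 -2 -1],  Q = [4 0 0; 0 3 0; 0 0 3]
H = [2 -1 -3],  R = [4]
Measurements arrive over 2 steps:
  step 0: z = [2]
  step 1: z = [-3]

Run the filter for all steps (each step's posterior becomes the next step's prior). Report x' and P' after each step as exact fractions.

step 0: x̄ = F·x = [-4, -6, -5]
step 0: P̄ = F·P·Fᵀ + Q = [47 -20 12; -20 49 21; 12 21 27]
step 0: y = z − H·x̄ = [-11]
step 0: S = H·P̄·Hᵀ + R = [546]
step 0: K = P̄·Hᵀ·S⁻¹ = [1/7; -76/273; -1/7]
step 0: x' = x̄ + K·y = [-39/7, -802/273, -24/7]
step 0: P' = (I − K·H)·P̄ = [251/7 12/7 162/7; 12/7 1825/273 -5/7; 162/7 -5/7 111/7]
step 1: x̄ = F·x = [165/7, -524/91, 2540/273]
step 1: P̄ = F·P·Fᵀ + Q = [4675/7 -2784/7 760/7; -2784/7 27185/91 -2694/91; 760/7 -2694/91 11668/273]
step 1: y = z − H·x̄ = [-2547/91]
step 1: S = H·P̄·Hᵀ + R = [315697/91]
step 1: K = P̄·Hᵀ·S⁻¹ = [128102/315697; -91487/315697; 10786/315697]
step 1: x' = x̄ + K·y = [3855981/315697, 742771/315697, 7906094/947091]
step 1: P' = (I − K·H)·P̄ = [30509481/315697 3230350/315697 19092068/315697; 3230350/315697 2333536/315697 1497704/315697; 19092068/315697 1497704/315697 36643288/947091]

step 0: x' = [-39/7, -802/273, -24/7], P' = [251/7 12/7 162/7; 12/7 1825/273 -5/7; 162/7 -5/7 111/7]
step 1: x' = [3855981/315697, 742771/315697, 7906094/947091], P' = [30509481/315697 3230350/315697 19092068/315697; 3230350/315697 2333536/315697 1497704/315697; 19092068/315697 1497704/315697 36643288/947091]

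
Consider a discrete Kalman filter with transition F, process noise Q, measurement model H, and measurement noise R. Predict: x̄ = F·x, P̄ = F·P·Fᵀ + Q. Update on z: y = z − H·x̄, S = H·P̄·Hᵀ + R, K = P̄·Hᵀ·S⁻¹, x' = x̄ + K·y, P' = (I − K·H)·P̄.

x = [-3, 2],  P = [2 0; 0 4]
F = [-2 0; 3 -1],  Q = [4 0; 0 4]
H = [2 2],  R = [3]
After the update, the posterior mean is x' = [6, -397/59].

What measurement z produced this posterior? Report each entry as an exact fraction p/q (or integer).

x̄ = F·x = [6, -11]
P̄ = F·P·Fᵀ + Q = [12 -12; -12 26]
S = H·P̄·Hᵀ + R = [59]
K = P̄·Hᵀ·S⁻¹ = [0; 28/59]
x' − x̄ = [0, 252/59] = K·y
y = (KᵀK)⁻¹·Kᵀ·(x' − x̄) = [9]
z = y + H·x̄ = [9] + [-10] = [-1]

z = [-1]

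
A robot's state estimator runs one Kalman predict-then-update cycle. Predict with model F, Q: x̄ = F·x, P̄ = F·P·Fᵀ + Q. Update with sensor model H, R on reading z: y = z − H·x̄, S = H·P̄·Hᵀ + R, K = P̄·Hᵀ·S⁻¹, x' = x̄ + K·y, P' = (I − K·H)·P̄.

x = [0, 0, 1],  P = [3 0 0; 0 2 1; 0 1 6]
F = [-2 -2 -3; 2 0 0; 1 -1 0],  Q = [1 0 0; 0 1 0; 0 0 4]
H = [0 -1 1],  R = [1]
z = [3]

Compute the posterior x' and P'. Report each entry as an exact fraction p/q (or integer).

x' = [6/11, -21/11, 9/11]
P' = [788/11 -41/11 -28/11; -41/11 94/11 87/11; -28/11 87/11 90/11]

x̄ = F·x = [-3, 0, 0]
P̄ = F·P·Fᵀ + Q = [87 -12 1; -12 13 6; 1 6 9]
y = z − H·x̄ = [3]
S = H·P̄·Hᵀ + R = [11]
K = P̄·Hᵀ·S⁻¹ = [13/11; -7/11; 3/11]
x' = x̄ + K·y = [6/11, -21/11, 9/11]
P' = (I − K·H)·P̄ = [788/11 -41/11 -28/11; -41/11 94/11 87/11; -28/11 87/11 90/11]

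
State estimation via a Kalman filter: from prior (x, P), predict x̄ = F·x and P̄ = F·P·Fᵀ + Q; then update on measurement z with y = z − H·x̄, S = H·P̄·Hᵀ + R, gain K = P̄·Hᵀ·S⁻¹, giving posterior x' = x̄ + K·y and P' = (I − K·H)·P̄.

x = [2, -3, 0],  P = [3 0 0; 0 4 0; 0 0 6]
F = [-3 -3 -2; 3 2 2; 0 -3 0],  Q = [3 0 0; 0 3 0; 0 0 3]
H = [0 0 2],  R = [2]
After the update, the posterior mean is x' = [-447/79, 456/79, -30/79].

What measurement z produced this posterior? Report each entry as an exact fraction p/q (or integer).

x̄ = F·x = [3, 0, 9]
P̄ = F·P·Fᵀ + Q = [90 -75 36; -75 70 -24; 36 -24 39]
S = H·P̄·Hᵀ + R = [158]
K = P̄·Hᵀ·S⁻¹ = [36/79; -24/79; 39/79]
x' − x̄ = [-684/79, 456/79, -741/79] = K·y
y = (KᵀK)⁻¹·Kᵀ·(x' − x̄) = [-19]
z = y + H·x̄ = [-19] + [18] = [-1]

z = [-1]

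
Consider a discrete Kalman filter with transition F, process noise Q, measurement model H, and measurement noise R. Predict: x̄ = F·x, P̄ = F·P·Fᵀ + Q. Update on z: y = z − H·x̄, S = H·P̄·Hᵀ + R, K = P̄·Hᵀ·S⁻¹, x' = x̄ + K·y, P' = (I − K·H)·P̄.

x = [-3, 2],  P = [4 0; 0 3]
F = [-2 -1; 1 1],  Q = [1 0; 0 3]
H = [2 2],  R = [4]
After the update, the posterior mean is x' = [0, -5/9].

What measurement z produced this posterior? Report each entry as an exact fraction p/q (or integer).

x̄ = F·x = [4, -1]
P̄ = F·P·Fᵀ + Q = [20 -11; -11 10]
S = H·P̄·Hᵀ + R = [36]
K = P̄·Hᵀ·S⁻¹ = [1/2; -1/18]
x' − x̄ = [-4, 4/9] = K·y
y = (KᵀK)⁻¹·Kᵀ·(x' − x̄) = [-8]
z = y + H·x̄ = [-8] + [6] = [-2]

z = [-2]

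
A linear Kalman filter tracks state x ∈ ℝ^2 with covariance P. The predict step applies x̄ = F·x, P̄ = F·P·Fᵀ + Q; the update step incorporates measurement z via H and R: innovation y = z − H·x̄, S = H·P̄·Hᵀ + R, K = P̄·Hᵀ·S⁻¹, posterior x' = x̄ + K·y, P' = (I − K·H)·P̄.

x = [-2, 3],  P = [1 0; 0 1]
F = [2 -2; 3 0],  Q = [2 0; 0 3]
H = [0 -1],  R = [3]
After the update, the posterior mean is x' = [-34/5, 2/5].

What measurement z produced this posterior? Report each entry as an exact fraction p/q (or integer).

x̄ = F·x = [-10, -6]
P̄ = F·P·Fᵀ + Q = [10 6; 6 12]
S = H·P̄·Hᵀ + R = [15]
K = P̄·Hᵀ·S⁻¹ = [-2/5; -4/5]
x' − x̄ = [16/5, 32/5] = K·y
y = (KᵀK)⁻¹·Kᵀ·(x' − x̄) = [-8]
z = y + H·x̄ = [-8] + [6] = [-2]

z = [-2]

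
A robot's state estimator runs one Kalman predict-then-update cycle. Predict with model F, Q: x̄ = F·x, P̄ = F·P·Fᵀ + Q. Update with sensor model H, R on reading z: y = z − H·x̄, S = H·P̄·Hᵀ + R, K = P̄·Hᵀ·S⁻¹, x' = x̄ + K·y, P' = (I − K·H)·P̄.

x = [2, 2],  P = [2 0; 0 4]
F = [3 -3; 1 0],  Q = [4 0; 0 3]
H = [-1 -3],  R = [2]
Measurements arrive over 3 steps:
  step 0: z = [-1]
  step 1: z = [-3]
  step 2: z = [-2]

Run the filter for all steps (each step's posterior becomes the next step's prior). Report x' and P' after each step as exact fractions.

step 0: x̄ = F·x = [0, 2]
step 0: P̄ = F·P·Fᵀ + Q = [58 6; 6 5]
step 0: y = z − H·x̄ = [5]
step 0: S = H·P̄·Hᵀ + R = [141]
step 0: K = P̄·Hᵀ·S⁻¹ = [-76/141; -7/47]
step 0: x' = x̄ + K·y = [-380/141, 59/47]
step 0: P' = (I − K·H)·P̄ = [2402/141 -250/47; -250/47 88/47]
step 1: x̄ = F·x = [-557/47, -380/141]
step 1: P̄ = F·P·Fᵀ + Q = [12686/47 3152/47; 3152/47 2825/141]
step 1: y = z − H·x̄ = [-1078/47]
step 1: S = H·P̄·Hᵀ + R = [40167/47]
step 1: K = P̄·Hᵀ·S⁻¹ = [-22142/40167; -5977/40167]
step 1: x' = x̄ + K·y = [31831/40167, 28838/40167]
step 1: P' = (I − K·H)·P̄ = [410434/40167 -122050/40167; -122050/40167 44668/40167]
step 2: x̄ = F·x = [2993/13389, 31831/40167]
step 2: P̄ = F·P·Fᵀ + Q = [717054/4463 532484/13389; 532484/13389 530935/40167]
step 2: y = z − H·x̄ = [2682/4463]
step 2: S = H·P̄·Hᵀ + R = [2321883/4463]
step 2: K = P̄·Hᵀ·S⁻¹ = [-1249538/2321883; -354473/2321883]
step 2: x' = x̄ + K·y = [-77287/773961, 1626997/2321883]
step 2: P' = (I − K·H)·P̄ = [23206426/2321883 -6902450/2321883; -6902450/2321883 2537132/2321883]

step 0: x' = [-380/141, 59/47], P' = [2402/141 -250/47; -250/47 88/47]
step 1: x' = [31831/40167, 28838/40167], P' = [410434/40167 -122050/40167; -122050/40167 44668/40167]
step 2: x' = [-77287/773961, 1626997/2321883], P' = [23206426/2321883 -6902450/2321883; -6902450/2321883 2537132/2321883]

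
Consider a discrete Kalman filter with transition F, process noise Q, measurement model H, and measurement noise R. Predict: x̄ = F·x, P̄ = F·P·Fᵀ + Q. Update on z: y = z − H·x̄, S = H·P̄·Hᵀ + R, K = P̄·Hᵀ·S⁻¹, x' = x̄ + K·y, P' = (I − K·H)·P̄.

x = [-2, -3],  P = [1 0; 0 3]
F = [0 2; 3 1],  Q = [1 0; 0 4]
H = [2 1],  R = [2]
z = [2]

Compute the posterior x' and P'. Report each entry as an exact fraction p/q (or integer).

x̄ = F·x = [-6, -9]
P̄ = F·P·Fᵀ + Q = [13 6; 6 16]
y = z − H·x̄ = [23]
S = H·P̄·Hᵀ + R = [94]
K = P̄·Hᵀ·S⁻¹ = [16/47; 14/47]
x' = x̄ + K·y = [86/47, -101/47]
P' = (I − K·H)·P̄ = [99/47 -166/47; -166/47 360/47]

x' = [86/47, -101/47]
P' = [99/47 -166/47; -166/47 360/47]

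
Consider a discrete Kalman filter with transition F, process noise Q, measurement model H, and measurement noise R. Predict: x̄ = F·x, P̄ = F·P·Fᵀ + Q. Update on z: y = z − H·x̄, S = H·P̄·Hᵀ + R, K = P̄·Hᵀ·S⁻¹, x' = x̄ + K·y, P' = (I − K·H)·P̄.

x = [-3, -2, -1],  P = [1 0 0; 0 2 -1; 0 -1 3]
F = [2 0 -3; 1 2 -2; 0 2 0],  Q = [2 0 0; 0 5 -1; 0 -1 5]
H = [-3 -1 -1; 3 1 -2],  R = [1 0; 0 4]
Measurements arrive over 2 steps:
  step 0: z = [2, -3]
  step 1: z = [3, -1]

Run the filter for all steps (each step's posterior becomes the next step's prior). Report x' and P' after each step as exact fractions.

step 0: x' = [-22546/52069, -50567/52069, 8531/52069], P' = [42451/52069 -113839/52069 -6393/52069; -113839/52069 346843/52069 8315/52069; -6393/52069 8315/52069 27502/52069]
step 1: x' = [-230579045/516613197, -1587307366/1549839591, -1062125518/1549839591], P' = [179108110/172204399 -1461482236/516613197 -96574789/516613197; -1461482236/516613197 13163814970/1549839591 531608671/1549839591; -96574789/516613197 531608671/1549839591 846088213/1549839591]

step 0: x̄ = F·x = [-3, -5, -4]
step 0: P̄ = F·P·Fᵀ + Q = [33 26 6; 26 34 11; 6 11 13]
step 0: y = z − H·x̄ = [-16, 3]
step 0: S = H·P̄·Hᵀ + R = [559 -432; -432 427]
step 0: K = P̄·Hᵀ·S⁻¹ = [-7121/52069 6575/52069; -13641/52069 -2826/52069; -16638/52069 -16467/52069]
step 0: x' = x̄ + K·y = [-22546/52069, -50567/52069, 8531/52069]
step 0: P' = (I − K·H)·P̄ = [42451/52069 -113839/52069 -6393/52069; -113839/52069 346843/52069 8315/52069; -6393/52069 8315/52069 27502/52069]
step 1: x̄ = F·x = [-70685/52069, -140742/52069, -101134/52069]
step 1: P̄ = F·P·Fᵀ + Q = [598176/52069 -210581/52069 -505246/52069; -210581/52069 1303872/52069 1074365/52069; -505246/52069 1074365/52069 1647717/52069]
step 1: y = z − H·x̄ = [-297724/52069, 98460/52069]
step 1: S = H·P̄·Hᵀ + R = [6241010/52069 -2569909/52069; -2569909/52069 13988606/52069]
step 1: K = P̄·Hᵀ·S⁻¹ = [-53915965/516613197 85910083/516613197; -542083517/1549839591 -263185624/1549839591; -508523783/1549839591 -507435214/1549839591]
step 1: x' = x̄ + K·y = [-230579045/516613197, -1587307366/1549839591, -1062125518/1549839591]
step 1: P' = (I − K·H)·P̄ = [179108110/172204399 -1461482236/516613197 -96574789/516613197; -1461482236/516613197 13163814970/1549839591 531608671/1549839591; -96574789/516613197 531608671/1549839591 846088213/1549839591]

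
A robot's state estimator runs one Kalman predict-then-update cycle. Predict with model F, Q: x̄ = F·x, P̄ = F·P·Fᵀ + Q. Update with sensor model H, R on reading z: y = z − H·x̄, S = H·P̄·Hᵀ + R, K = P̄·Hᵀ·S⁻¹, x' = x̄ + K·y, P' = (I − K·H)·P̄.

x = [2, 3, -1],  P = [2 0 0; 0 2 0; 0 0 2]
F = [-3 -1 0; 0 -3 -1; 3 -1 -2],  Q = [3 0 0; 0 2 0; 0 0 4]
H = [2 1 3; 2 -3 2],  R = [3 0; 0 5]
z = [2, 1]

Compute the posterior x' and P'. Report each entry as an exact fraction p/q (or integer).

x̄ = F·x = [-9, -8, 5]
P̄ = F·P·Fᵀ + Q = [23 6 -16; 6 22 10; -16 10 32]
y = z − H·x̄ = [13, -15]
S = H·P̄·Hᵀ + R = [297 -36; -36 103]
K = P̄·Hᵀ·S⁻¹ = [268/29295 -116/3255; 5368/29295 -866/3255; 7694/29295 362/3255]
x' = x̄ + K·y = [-244511/29295, -47666/29295, 197627/29295]
P' = (I − K·H)·P̄ = [668537/29295 123122/29295 -486464/29295; 123122/29295 35942/29295 -88694/29295; -486464/29295 -88694/29295 361568/29295]

x' = [-244511/29295, -47666/29295, 197627/29295]
P' = [668537/29295 123122/29295 -486464/29295; 123122/29295 35942/29295 -88694/29295; -486464/29295 -88694/29295 361568/29295]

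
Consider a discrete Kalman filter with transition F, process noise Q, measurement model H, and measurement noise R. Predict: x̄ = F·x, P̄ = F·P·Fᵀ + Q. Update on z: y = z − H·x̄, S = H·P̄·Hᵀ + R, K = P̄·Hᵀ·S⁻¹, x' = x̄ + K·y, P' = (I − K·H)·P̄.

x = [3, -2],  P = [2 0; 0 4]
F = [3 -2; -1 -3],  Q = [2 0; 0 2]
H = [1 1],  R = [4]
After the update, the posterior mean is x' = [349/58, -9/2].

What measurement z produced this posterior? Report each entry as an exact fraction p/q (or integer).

x̄ = F·x = [13, 3]
P̄ = F·P·Fᵀ + Q = [36 18; 18 40]
S = H·P̄·Hᵀ + R = [116]
K = P̄·Hᵀ·S⁻¹ = [27/58; 1/2]
x' − x̄ = [-405/58, -15/2] = K·y
y = (KᵀK)⁻¹·Kᵀ·(x' − x̄) = [-15]
z = y + H·x̄ = [-15] + [16] = [1]

z = [1]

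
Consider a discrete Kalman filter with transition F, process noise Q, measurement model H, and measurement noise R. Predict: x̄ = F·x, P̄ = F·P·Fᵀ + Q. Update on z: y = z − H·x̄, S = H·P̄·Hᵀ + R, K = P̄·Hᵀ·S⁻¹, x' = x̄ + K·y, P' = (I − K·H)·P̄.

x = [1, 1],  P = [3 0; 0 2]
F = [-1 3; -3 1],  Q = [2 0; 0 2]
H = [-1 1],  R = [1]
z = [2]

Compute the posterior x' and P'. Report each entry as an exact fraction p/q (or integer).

x' = [2/25, 46/25]
P' = [511/25 503/25; 503/25 519/25]

x̄ = F·x = [2, -2]
P̄ = F·P·Fᵀ + Q = [23 15; 15 31]
y = z − H·x̄ = [6]
S = H·P̄·Hᵀ + R = [25]
K = P̄·Hᵀ·S⁻¹ = [-8/25; 16/25]
x' = x̄ + K·y = [2/25, 46/25]
P' = (I − K·H)·P̄ = [511/25 503/25; 503/25 519/25]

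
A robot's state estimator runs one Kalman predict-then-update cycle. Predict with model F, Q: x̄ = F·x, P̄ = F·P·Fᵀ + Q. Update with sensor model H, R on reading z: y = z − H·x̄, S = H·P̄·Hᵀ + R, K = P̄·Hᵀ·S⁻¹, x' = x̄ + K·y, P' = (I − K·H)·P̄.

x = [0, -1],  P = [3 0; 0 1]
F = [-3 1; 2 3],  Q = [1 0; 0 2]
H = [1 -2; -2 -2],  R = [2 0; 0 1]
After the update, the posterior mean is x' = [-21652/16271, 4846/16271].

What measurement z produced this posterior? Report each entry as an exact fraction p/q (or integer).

x̄ = F·x = [-1, -3]
P̄ = F·P·Fᵀ + Q = [29 -15; -15 23]
S = H·P̄·Hᵀ + R = [183 4; 4 89]
K = P̄·Hᵀ·S⁻¹ = [5363/16271 -5360/16271; -5365/16271 -2684/16271]
x' − x̄ = [-5381/16271, 53659/16271] = K·y
y = (KᵀK)⁻¹·Kᵀ·(x' − x̄) = [-7, -6]
z = y + H·x̄ = [-7, -6] + [5, 8] = [-2, 2]

z = [-2, 2]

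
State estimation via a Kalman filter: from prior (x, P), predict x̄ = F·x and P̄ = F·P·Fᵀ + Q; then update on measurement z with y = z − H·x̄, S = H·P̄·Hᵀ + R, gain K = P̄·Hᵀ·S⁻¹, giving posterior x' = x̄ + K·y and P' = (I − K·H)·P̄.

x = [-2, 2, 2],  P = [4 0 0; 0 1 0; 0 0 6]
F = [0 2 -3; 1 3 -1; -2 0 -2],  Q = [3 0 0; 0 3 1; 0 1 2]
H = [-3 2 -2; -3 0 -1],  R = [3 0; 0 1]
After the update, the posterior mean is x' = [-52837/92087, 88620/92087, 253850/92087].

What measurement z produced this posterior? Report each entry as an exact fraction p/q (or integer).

x̄ = F·x = [-2, 2, 0]
P̄ = F·P·Fᵀ + Q = [61 24 36; 24 22 5; 36 5 42]
S = H·P̄·Hᵀ + R = [912 803; 803 808]
K = P̄·Hᵀ·S⁻¹ = [8601/92087 -33507/92087; 31127/92087 -39710/92087; -26606/92087 9346/92087]
x' − x̄ = [131337/92087, -95554/92087, 253850/92087] = K·y
y = (KᵀK)⁻¹·Kᵀ·(x' − x̄) = [-12, -7]
z = y + H·x̄ = [-12, -7] + [10, 6] = [-2, -1]

z = [-2, -1]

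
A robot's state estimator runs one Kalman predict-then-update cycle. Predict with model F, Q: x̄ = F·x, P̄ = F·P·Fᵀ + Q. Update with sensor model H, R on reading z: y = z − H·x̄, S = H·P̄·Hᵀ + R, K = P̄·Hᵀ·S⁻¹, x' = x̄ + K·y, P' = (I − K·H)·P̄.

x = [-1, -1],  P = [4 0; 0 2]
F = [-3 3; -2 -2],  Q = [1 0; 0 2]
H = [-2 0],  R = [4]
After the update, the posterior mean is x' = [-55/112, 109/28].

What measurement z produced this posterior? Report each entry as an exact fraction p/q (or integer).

z = [1]

x̄ = F·x = [0, 4]
P̄ = F·P·Fᵀ + Q = [55 12; 12 26]
S = H·P̄·Hᵀ + R = [224]
K = P̄·Hᵀ·S⁻¹ = [-55/112; -3/28]
x' − x̄ = [-55/112, -3/28] = K·y
y = (KᵀK)⁻¹·Kᵀ·(x' − x̄) = [1]
z = y + H·x̄ = [1] + [0] = [1]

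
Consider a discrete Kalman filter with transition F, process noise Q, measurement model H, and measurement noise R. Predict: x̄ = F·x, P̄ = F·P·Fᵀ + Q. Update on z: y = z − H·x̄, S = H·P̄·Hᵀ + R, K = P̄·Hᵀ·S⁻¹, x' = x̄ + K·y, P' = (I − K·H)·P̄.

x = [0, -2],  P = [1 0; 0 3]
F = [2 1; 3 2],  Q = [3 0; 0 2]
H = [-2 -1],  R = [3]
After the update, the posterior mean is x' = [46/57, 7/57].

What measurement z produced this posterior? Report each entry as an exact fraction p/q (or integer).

x̄ = F·x = [-2, -4]
P̄ = F·P·Fᵀ + Q = [10 12; 12 23]
S = H·P̄·Hᵀ + R = [114]
K = P̄·Hᵀ·S⁻¹ = [-16/57; -47/114]
x' − x̄ = [160/57, 235/57] = K·y
y = (KᵀK)⁻¹·Kᵀ·(x' − x̄) = [-10]
z = y + H·x̄ = [-10] + [8] = [-2]

z = [-2]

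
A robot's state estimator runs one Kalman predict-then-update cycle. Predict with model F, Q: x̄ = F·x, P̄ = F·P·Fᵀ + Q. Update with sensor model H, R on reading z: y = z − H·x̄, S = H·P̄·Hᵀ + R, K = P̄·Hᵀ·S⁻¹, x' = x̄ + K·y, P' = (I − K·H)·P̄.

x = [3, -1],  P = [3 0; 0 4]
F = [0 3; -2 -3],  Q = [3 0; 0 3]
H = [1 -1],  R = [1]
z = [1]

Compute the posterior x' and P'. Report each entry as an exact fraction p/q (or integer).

x' = [-414/163, -576/163]
P' = [732/163 657/163; 657/163 744/163]

x̄ = F·x = [-3, -3]
P̄ = F·P·Fᵀ + Q = [39 -36; -36 51]
y = z − H·x̄ = [1]
S = H·P̄·Hᵀ + R = [163]
K = P̄·Hᵀ·S⁻¹ = [75/163; -87/163]
x' = x̄ + K·y = [-414/163, -576/163]
P' = (I − K·H)·P̄ = [732/163 657/163; 657/163 744/163]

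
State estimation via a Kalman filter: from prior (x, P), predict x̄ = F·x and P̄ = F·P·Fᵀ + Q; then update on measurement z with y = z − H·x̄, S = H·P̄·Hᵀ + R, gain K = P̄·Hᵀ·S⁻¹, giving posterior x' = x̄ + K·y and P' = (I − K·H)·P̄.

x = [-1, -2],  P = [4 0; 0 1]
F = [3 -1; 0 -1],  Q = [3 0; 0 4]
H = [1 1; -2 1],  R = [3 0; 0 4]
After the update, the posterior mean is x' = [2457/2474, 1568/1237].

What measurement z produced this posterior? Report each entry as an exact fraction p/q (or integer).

z = [2, -1]

x̄ = F·x = [-1, 2]
P̄ = F·P·Fᵀ + Q = [40 1; 1 5]
S = H·P̄·Hᵀ + R = [50 -76; -76 165]
K = P̄·Hᵀ·S⁻¹ = [761/2474 -417/1237; 609/1237 303/1237]
x' − x̄ = [4931/2474, -906/1237] = K·y
y = (KᵀK)⁻¹·Kᵀ·(x' − x̄) = [1, -5]
z = y + H·x̄ = [1, -5] + [1, 4] = [2, -1]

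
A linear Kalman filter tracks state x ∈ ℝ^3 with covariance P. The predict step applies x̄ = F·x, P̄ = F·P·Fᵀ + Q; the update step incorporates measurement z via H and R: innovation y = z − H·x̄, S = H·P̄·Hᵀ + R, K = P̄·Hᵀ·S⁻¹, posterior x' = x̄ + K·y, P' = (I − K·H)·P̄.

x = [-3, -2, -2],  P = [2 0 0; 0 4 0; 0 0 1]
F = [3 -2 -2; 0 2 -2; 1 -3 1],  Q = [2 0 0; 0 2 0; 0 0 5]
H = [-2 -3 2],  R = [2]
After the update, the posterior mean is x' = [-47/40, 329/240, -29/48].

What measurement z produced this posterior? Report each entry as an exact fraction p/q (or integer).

z = [-3]

x̄ = F·x = [-1, 0, 1]
P̄ = F·P·Fᵀ + Q = [40 -12 28; -12 22 -26; 28 -26 44]
S = H·P̄·Hᵀ + R = [480]
K = P̄·Hᵀ·S⁻¹ = [1/40; -47/240; 11/48]
x' − x̄ = [-7/40, 329/240, -77/48] = K·y
y = (KᵀK)⁻¹·Kᵀ·(x' − x̄) = [-7]
z = y + H·x̄ = [-7] + [4] = [-3]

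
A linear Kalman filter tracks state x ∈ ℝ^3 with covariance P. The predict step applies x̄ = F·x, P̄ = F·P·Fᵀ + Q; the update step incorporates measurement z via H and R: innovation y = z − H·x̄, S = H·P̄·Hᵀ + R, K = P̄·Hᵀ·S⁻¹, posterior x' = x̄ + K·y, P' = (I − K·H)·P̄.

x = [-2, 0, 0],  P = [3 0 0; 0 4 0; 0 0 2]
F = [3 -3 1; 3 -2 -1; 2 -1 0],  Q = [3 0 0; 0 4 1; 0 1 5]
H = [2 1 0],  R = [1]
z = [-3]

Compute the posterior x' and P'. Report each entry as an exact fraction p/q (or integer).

x̄ = F·x = [-6, -6, -4]
P̄ = F·P·Fᵀ + Q = [68 49 30; 49 49 27; 30 27 21]
y = z − H·x̄ = [15]
S = H·P̄·Hᵀ + R = [518]
K = P̄·Hᵀ·S⁻¹ = [5/14; 21/74; 87/518]
x' = x̄ + K·y = [-9/14, -129/74, -767/518]
P' = (I − K·H)·P̄ = [27/14 -7/2 -15/14; -7/2 539/74 171/74; -15/14 171/74 3309/518]

x' = [-9/14, -129/74, -767/518]
P' = [27/14 -7/2 -15/14; -7/2 539/74 171/74; -15/14 171/74 3309/518]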